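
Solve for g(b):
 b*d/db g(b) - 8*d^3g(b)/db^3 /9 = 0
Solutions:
 g(b) = C1 + Integral(C2*airyai(3^(2/3)*b/2) + C3*airybi(3^(2/3)*b/2), b)


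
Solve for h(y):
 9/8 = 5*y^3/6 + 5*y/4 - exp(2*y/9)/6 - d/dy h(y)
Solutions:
 h(y) = C1 + 5*y^4/24 + 5*y^2/8 - 9*y/8 - 3*exp(2*y/9)/4


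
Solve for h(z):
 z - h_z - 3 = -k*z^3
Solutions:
 h(z) = C1 + k*z^4/4 + z^2/2 - 3*z


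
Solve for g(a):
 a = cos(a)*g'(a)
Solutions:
 g(a) = C1 + Integral(a/cos(a), a)


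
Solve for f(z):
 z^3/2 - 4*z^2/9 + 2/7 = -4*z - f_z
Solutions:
 f(z) = C1 - z^4/8 + 4*z^3/27 - 2*z^2 - 2*z/7


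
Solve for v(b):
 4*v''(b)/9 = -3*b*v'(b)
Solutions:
 v(b) = C1 + C2*erf(3*sqrt(6)*b/4)


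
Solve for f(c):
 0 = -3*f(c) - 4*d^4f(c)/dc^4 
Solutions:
 f(c) = (C1*sin(3^(1/4)*c/2) + C2*cos(3^(1/4)*c/2))*exp(-3^(1/4)*c/2) + (C3*sin(3^(1/4)*c/2) + C4*cos(3^(1/4)*c/2))*exp(3^(1/4)*c/2)


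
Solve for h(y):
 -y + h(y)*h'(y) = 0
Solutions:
 h(y) = -sqrt(C1 + y^2)
 h(y) = sqrt(C1 + y^2)


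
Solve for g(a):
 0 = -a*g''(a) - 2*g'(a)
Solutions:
 g(a) = C1 + C2/a


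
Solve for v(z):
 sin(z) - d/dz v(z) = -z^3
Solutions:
 v(z) = C1 + z^4/4 - cos(z)


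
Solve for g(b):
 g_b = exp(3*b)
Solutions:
 g(b) = C1 + exp(3*b)/3


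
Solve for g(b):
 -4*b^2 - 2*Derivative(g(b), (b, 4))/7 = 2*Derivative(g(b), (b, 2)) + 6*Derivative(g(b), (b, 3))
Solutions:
 g(b) = C1 + C2*b + C3*exp(b*(-21 + sqrt(413))/2) + C4*exp(-b*(sqrt(413) + 21)/2) - b^4/6 + 2*b^3 - 124*b^2/7


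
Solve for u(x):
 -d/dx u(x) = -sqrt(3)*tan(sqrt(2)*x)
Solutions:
 u(x) = C1 - sqrt(6)*log(cos(sqrt(2)*x))/2


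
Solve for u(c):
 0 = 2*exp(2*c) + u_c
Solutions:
 u(c) = C1 - exp(2*c)


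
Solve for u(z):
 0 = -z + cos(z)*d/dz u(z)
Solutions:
 u(z) = C1 + Integral(z/cos(z), z)


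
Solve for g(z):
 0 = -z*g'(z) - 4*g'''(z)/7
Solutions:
 g(z) = C1 + Integral(C2*airyai(-14^(1/3)*z/2) + C3*airybi(-14^(1/3)*z/2), z)


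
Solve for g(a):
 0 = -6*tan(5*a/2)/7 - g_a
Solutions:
 g(a) = C1 + 12*log(cos(5*a/2))/35


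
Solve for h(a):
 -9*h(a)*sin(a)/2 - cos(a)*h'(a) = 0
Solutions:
 h(a) = C1*cos(a)^(9/2)


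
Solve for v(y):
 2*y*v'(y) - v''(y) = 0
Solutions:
 v(y) = C1 + C2*erfi(y)


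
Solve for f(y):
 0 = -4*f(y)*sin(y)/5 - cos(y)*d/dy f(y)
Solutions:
 f(y) = C1*cos(y)^(4/5)


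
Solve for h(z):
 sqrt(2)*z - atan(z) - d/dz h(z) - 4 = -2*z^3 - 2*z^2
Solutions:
 h(z) = C1 + z^4/2 + 2*z^3/3 + sqrt(2)*z^2/2 - z*atan(z) - 4*z + log(z^2 + 1)/2


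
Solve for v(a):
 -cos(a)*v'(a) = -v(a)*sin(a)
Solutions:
 v(a) = C1/cos(a)


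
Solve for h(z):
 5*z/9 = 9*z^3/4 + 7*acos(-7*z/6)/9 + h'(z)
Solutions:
 h(z) = C1 - 9*z^4/16 + 5*z^2/18 - 7*z*acos(-7*z/6)/9 - sqrt(36 - 49*z^2)/9


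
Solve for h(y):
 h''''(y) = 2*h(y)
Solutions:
 h(y) = C1*exp(-2^(1/4)*y) + C2*exp(2^(1/4)*y) + C3*sin(2^(1/4)*y) + C4*cos(2^(1/4)*y)


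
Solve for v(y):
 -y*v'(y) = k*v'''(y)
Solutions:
 v(y) = C1 + Integral(C2*airyai(y*(-1/k)^(1/3)) + C3*airybi(y*(-1/k)^(1/3)), y)


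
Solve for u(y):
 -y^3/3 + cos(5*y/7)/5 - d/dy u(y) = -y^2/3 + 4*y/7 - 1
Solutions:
 u(y) = C1 - y^4/12 + y^3/9 - 2*y^2/7 + y + 7*sin(5*y/7)/25


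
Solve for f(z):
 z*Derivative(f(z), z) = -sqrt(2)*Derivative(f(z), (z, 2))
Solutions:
 f(z) = C1 + C2*erf(2^(1/4)*z/2)


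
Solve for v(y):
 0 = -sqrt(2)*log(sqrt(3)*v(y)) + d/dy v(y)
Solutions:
 -sqrt(2)*Integral(1/(2*log(_y) + log(3)), (_y, v(y))) = C1 - y


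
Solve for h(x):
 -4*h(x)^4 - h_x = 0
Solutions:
 h(x) = (-3^(2/3) - 3*3^(1/6)*I)*(1/(C1 + 4*x))^(1/3)/6
 h(x) = (-3^(2/3) + 3*3^(1/6)*I)*(1/(C1 + 4*x))^(1/3)/6
 h(x) = (1/(C1 + 12*x))^(1/3)


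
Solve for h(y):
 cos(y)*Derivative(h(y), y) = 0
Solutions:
 h(y) = C1


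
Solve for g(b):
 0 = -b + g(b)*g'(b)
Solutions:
 g(b) = -sqrt(C1 + b^2)
 g(b) = sqrt(C1 + b^2)


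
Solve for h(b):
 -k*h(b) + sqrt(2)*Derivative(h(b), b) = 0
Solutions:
 h(b) = C1*exp(sqrt(2)*b*k/2)


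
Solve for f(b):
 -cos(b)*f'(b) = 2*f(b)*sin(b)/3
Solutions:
 f(b) = C1*cos(b)^(2/3)


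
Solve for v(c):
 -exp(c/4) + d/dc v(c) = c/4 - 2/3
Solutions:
 v(c) = C1 + c^2/8 - 2*c/3 + 4*exp(c/4)


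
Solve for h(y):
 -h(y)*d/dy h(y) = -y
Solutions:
 h(y) = -sqrt(C1 + y^2)
 h(y) = sqrt(C1 + y^2)


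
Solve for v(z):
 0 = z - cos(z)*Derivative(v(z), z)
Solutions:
 v(z) = C1 + Integral(z/cos(z), z)


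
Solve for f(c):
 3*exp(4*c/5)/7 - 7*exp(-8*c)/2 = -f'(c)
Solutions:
 f(c) = C1 - 15*exp(4*c/5)/28 - 7*exp(-8*c)/16


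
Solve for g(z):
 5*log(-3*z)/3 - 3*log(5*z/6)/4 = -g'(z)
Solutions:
 g(z) = C1 - 11*z*log(z)/12 + z*(-20*log(3) - 9*log(6) + 11 + 9*log(5) - 20*I*pi)/12


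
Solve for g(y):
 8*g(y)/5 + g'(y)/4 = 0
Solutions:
 g(y) = C1*exp(-32*y/5)


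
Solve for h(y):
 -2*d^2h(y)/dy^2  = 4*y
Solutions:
 h(y) = C1 + C2*y - y^3/3


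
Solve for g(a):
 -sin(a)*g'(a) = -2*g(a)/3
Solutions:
 g(a) = C1*(cos(a) - 1)^(1/3)/(cos(a) + 1)^(1/3)


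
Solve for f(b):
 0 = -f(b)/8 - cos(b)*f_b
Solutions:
 f(b) = C1*(sin(b) - 1)^(1/16)/(sin(b) + 1)^(1/16)


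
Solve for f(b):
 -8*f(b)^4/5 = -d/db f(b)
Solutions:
 f(b) = 5^(1/3)*(-1/(C1 + 24*b))^(1/3)
 f(b) = 5^(1/3)*(-1/(C1 + 8*b))^(1/3)*(-3^(2/3) - 3*3^(1/6)*I)/6
 f(b) = 5^(1/3)*(-1/(C1 + 8*b))^(1/3)*(-3^(2/3) + 3*3^(1/6)*I)/6


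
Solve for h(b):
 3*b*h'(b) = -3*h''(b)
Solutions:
 h(b) = C1 + C2*erf(sqrt(2)*b/2)


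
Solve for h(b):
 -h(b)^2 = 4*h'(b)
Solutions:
 h(b) = 4/(C1 + b)


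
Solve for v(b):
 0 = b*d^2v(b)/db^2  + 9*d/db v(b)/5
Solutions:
 v(b) = C1 + C2/b^(4/5)


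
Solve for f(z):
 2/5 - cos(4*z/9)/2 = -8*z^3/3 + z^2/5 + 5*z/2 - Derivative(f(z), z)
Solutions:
 f(z) = C1 - 2*z^4/3 + z^3/15 + 5*z^2/4 - 2*z/5 + 9*sin(4*z/9)/8


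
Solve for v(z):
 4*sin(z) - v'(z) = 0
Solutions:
 v(z) = C1 - 4*cos(z)


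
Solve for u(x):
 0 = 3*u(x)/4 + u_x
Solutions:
 u(x) = C1*exp(-3*x/4)


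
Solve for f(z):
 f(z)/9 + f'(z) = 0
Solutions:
 f(z) = C1*exp(-z/9)


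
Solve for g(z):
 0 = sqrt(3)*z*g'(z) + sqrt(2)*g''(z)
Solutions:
 g(z) = C1 + C2*erf(6^(1/4)*z/2)


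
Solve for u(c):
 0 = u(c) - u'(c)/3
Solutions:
 u(c) = C1*exp(3*c)


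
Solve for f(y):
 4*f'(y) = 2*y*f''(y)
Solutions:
 f(y) = C1 + C2*y^3


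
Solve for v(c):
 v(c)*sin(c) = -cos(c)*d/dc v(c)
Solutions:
 v(c) = C1*cos(c)


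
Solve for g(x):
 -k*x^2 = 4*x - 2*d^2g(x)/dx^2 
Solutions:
 g(x) = C1 + C2*x + k*x^4/24 + x^3/3


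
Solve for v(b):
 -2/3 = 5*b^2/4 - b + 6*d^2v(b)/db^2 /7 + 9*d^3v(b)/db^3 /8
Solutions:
 v(b) = C1 + C2*b + C3*exp(-16*b/21) - 35*b^4/288 + 959*b^3/1152 - 67585*b^2/18432


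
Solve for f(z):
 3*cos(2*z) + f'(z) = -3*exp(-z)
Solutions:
 f(z) = C1 - 3*sin(2*z)/2 + 3*exp(-z)


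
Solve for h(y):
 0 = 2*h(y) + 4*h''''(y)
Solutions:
 h(y) = (C1*sin(2^(1/4)*y/2) + C2*cos(2^(1/4)*y/2))*exp(-2^(1/4)*y/2) + (C3*sin(2^(1/4)*y/2) + C4*cos(2^(1/4)*y/2))*exp(2^(1/4)*y/2)


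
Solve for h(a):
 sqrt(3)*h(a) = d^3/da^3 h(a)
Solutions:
 h(a) = C3*exp(3^(1/6)*a) + (C1*sin(3^(2/3)*a/2) + C2*cos(3^(2/3)*a/2))*exp(-3^(1/6)*a/2)


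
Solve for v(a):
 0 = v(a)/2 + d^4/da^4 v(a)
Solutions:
 v(a) = (C1*sin(2^(1/4)*a/2) + C2*cos(2^(1/4)*a/2))*exp(-2^(1/4)*a/2) + (C3*sin(2^(1/4)*a/2) + C4*cos(2^(1/4)*a/2))*exp(2^(1/4)*a/2)


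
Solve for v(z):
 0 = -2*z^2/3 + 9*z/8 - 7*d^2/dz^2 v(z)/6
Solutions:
 v(z) = C1 + C2*z - z^4/21 + 9*z^3/56


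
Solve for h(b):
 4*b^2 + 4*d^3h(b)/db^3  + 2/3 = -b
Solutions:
 h(b) = C1 + C2*b + C3*b^2 - b^5/60 - b^4/96 - b^3/36


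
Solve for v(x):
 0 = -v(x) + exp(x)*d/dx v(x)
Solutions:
 v(x) = C1*exp(-exp(-x))


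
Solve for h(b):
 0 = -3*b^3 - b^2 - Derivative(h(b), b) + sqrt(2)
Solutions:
 h(b) = C1 - 3*b^4/4 - b^3/3 + sqrt(2)*b


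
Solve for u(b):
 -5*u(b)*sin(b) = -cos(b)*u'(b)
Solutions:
 u(b) = C1/cos(b)^5


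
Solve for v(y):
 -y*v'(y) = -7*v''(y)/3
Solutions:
 v(y) = C1 + C2*erfi(sqrt(42)*y/14)


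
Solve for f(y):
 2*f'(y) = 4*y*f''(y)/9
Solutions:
 f(y) = C1 + C2*y^(11/2)


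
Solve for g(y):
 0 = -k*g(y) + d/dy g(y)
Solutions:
 g(y) = C1*exp(k*y)


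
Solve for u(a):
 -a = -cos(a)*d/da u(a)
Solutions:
 u(a) = C1 + Integral(a/cos(a), a)


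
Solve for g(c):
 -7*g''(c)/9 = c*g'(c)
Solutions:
 g(c) = C1 + C2*erf(3*sqrt(14)*c/14)


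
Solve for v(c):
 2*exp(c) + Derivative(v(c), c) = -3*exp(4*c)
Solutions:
 v(c) = C1 - 3*exp(4*c)/4 - 2*exp(c)


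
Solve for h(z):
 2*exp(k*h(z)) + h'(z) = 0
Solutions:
 h(z) = Piecewise((log(1/(C1*k + 2*k*z))/k, Ne(k, 0)), (nan, True))
 h(z) = Piecewise((C1 - 2*z, Eq(k, 0)), (nan, True))


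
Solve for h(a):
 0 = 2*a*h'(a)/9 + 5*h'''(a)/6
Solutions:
 h(a) = C1 + Integral(C2*airyai(-30^(2/3)*a/15) + C3*airybi(-30^(2/3)*a/15), a)


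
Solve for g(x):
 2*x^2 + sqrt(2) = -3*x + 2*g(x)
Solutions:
 g(x) = x^2 + 3*x/2 + sqrt(2)/2


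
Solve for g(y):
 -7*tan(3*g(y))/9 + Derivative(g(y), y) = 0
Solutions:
 g(y) = -asin(C1*exp(7*y/3))/3 + pi/3
 g(y) = asin(C1*exp(7*y/3))/3


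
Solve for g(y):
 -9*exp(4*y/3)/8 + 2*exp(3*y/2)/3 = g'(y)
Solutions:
 g(y) = C1 - 27*exp(4*y/3)/32 + 4*exp(3*y/2)/9


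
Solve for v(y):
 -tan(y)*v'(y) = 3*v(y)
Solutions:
 v(y) = C1/sin(y)^3


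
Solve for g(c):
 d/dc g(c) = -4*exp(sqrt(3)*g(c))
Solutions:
 g(c) = sqrt(3)*(2*log(1/(C1 + 4*c)) - log(3))/6


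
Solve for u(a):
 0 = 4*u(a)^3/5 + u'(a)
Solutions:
 u(a) = -sqrt(10)*sqrt(-1/(C1 - 4*a))/2
 u(a) = sqrt(10)*sqrt(-1/(C1 - 4*a))/2


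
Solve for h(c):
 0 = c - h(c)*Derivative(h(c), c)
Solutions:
 h(c) = -sqrt(C1 + c^2)
 h(c) = sqrt(C1 + c^2)


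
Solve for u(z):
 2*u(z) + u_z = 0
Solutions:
 u(z) = C1*exp(-2*z)


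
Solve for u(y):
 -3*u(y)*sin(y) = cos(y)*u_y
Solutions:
 u(y) = C1*cos(y)^3


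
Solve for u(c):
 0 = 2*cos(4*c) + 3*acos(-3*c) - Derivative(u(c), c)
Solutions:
 u(c) = C1 + 3*c*acos(-3*c) + sqrt(1 - 9*c^2) + sin(4*c)/2


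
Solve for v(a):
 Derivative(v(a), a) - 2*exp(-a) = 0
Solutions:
 v(a) = C1 - 2*exp(-a)


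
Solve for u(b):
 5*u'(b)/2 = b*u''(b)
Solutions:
 u(b) = C1 + C2*b^(7/2)


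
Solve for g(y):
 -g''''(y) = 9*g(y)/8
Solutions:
 g(y) = (C1*sin(2^(3/4)*sqrt(3)*y/4) + C2*cos(2^(3/4)*sqrt(3)*y/4))*exp(-2^(3/4)*sqrt(3)*y/4) + (C3*sin(2^(3/4)*sqrt(3)*y/4) + C4*cos(2^(3/4)*sqrt(3)*y/4))*exp(2^(3/4)*sqrt(3)*y/4)


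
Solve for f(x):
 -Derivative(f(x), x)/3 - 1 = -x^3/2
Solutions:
 f(x) = C1 + 3*x^4/8 - 3*x


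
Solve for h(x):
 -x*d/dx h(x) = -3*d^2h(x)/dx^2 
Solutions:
 h(x) = C1 + C2*erfi(sqrt(6)*x/6)


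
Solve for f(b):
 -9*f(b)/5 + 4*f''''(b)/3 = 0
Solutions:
 f(b) = C1*exp(-15^(3/4)*sqrt(2)*b/10) + C2*exp(15^(3/4)*sqrt(2)*b/10) + C3*sin(15^(3/4)*sqrt(2)*b/10) + C4*cos(15^(3/4)*sqrt(2)*b/10)


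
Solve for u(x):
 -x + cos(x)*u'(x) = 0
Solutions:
 u(x) = C1 + Integral(x/cos(x), x)


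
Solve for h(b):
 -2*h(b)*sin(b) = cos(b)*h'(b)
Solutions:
 h(b) = C1*cos(b)^2


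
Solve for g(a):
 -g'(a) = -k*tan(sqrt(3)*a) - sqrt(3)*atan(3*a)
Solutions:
 g(a) = C1 - sqrt(3)*k*log(cos(sqrt(3)*a))/3 + sqrt(3)*(a*atan(3*a) - log(9*a^2 + 1)/6)


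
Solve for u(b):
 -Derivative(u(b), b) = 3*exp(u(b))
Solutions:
 u(b) = log(1/(C1 + 3*b))


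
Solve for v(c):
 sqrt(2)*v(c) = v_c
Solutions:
 v(c) = C1*exp(sqrt(2)*c)


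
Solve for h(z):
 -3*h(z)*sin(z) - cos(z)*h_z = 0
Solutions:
 h(z) = C1*cos(z)^3


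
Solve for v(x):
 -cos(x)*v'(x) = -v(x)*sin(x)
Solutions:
 v(x) = C1/cos(x)


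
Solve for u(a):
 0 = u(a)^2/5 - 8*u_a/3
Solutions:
 u(a) = -40/(C1 + 3*a)


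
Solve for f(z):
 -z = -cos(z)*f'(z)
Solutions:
 f(z) = C1 + Integral(z/cos(z), z)


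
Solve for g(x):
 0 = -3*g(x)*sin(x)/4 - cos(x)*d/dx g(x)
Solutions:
 g(x) = C1*cos(x)^(3/4)


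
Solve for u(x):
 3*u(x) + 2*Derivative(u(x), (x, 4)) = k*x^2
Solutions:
 u(x) = k*x^2/3 + (C1*sin(6^(1/4)*x/2) + C2*cos(6^(1/4)*x/2))*exp(-6^(1/4)*x/2) + (C3*sin(6^(1/4)*x/2) + C4*cos(6^(1/4)*x/2))*exp(6^(1/4)*x/2)


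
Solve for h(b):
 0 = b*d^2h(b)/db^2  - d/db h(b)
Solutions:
 h(b) = C1 + C2*b^2


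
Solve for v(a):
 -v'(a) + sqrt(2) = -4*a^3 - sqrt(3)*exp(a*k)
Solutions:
 v(a) = C1 + a^4 + sqrt(2)*a + sqrt(3)*exp(a*k)/k


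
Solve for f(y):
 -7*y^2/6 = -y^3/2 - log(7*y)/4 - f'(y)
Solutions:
 f(y) = C1 - y^4/8 + 7*y^3/18 - y*log(y)/4 - y*log(7)/4 + y/4


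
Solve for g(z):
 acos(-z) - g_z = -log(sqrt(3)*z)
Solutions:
 g(z) = C1 + z*log(z) + z*acos(-z) - z + z*log(3)/2 + sqrt(1 - z^2)


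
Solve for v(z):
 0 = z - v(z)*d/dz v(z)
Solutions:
 v(z) = -sqrt(C1 + z^2)
 v(z) = sqrt(C1 + z^2)


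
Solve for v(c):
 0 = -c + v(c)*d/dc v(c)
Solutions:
 v(c) = -sqrt(C1 + c^2)
 v(c) = sqrt(C1 + c^2)


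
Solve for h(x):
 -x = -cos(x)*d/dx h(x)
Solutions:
 h(x) = C1 + Integral(x/cos(x), x)


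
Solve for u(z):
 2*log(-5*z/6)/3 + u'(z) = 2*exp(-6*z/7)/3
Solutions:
 u(z) = C1 - 2*z*log(-z)/3 + 2*z*(-log(5) + 1 + log(6))/3 - 7*exp(-6*z/7)/9


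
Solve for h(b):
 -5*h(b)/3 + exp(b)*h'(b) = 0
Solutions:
 h(b) = C1*exp(-5*exp(-b)/3)


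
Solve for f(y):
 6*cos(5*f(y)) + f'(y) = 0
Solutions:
 f(y) = -asin((C1 + exp(60*y))/(C1 - exp(60*y)))/5 + pi/5
 f(y) = asin((C1 + exp(60*y))/(C1 - exp(60*y)))/5


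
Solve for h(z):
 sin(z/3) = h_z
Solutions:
 h(z) = C1 - 3*cos(z/3)


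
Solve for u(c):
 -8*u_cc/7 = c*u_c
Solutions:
 u(c) = C1 + C2*erf(sqrt(7)*c/4)


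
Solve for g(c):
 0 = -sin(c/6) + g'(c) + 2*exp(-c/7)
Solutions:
 g(c) = C1 - 6*cos(c/6) + 14*exp(-c/7)


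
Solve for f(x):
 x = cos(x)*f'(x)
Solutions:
 f(x) = C1 + Integral(x/cos(x), x)


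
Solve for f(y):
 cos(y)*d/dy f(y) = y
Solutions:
 f(y) = C1 + Integral(y/cos(y), y)


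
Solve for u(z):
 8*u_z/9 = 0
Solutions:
 u(z) = C1


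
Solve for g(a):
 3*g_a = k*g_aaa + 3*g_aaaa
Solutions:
 g(a) = C1 + C2*exp(-a*(2*2^(1/3)*k^2/(2*k^3 + sqrt(-4*k^6 + (2*k^3 - 729)^2) - 729)^(1/3) + 2*k + 2^(2/3)*(2*k^3 + sqrt(-4*k^6 + (2*k^3 - 729)^2) - 729)^(1/3))/18) + C3*exp(a*(-8*2^(1/3)*k^2/((-1 + sqrt(3)*I)*(2*k^3 + sqrt(-4*k^6 + (2*k^3 - 729)^2) - 729)^(1/3)) - 4*k + 2^(2/3)*(2*k^3 + sqrt(-4*k^6 + (2*k^3 - 729)^2) - 729)^(1/3) - 2^(2/3)*sqrt(3)*I*(2*k^3 + sqrt(-4*k^6 + (2*k^3 - 729)^2) - 729)^(1/3))/36) + C4*exp(a*(8*2^(1/3)*k^2/((1 + sqrt(3)*I)*(2*k^3 + sqrt(-4*k^6 + (2*k^3 - 729)^2) - 729)^(1/3)) - 4*k + 2^(2/3)*(2*k^3 + sqrt(-4*k^6 + (2*k^3 - 729)^2) - 729)^(1/3) + 2^(2/3)*sqrt(3)*I*(2*k^3 + sqrt(-4*k^6 + (2*k^3 - 729)^2) - 729)^(1/3))/36)


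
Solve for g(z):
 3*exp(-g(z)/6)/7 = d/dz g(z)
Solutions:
 g(z) = 6*log(C1 + z/14)


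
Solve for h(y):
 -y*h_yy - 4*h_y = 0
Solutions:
 h(y) = C1 + C2/y^3


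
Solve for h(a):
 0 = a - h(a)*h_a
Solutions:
 h(a) = -sqrt(C1 + a^2)
 h(a) = sqrt(C1 + a^2)


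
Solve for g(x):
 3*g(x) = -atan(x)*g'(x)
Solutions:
 g(x) = C1*exp(-3*Integral(1/atan(x), x))


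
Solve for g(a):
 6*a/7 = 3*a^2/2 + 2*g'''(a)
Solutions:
 g(a) = C1 + C2*a + C3*a^2 - a^5/80 + a^4/56


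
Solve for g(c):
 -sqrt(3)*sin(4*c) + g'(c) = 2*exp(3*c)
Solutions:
 g(c) = C1 + 2*exp(3*c)/3 - sqrt(3)*cos(4*c)/4


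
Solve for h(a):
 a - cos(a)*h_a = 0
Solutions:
 h(a) = C1 + Integral(a/cos(a), a)


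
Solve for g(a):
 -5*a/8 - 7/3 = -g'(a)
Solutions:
 g(a) = C1 + 5*a^2/16 + 7*a/3


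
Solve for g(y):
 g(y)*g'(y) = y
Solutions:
 g(y) = -sqrt(C1 + y^2)
 g(y) = sqrt(C1 + y^2)


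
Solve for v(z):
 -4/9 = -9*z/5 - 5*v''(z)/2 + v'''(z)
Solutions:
 v(z) = C1 + C2*z + C3*exp(5*z/2) - 3*z^3/25 - 62*z^2/1125


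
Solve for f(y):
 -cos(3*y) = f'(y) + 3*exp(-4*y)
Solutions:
 f(y) = C1 - sin(3*y)/3 + 3*exp(-4*y)/4


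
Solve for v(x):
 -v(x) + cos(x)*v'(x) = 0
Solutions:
 v(x) = C1*sqrt(sin(x) + 1)/sqrt(sin(x) - 1)


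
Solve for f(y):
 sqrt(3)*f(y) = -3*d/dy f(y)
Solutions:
 f(y) = C1*exp(-sqrt(3)*y/3)


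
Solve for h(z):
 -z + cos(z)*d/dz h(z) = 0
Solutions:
 h(z) = C1 + Integral(z/cos(z), z)


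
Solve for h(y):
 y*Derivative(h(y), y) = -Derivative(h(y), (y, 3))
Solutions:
 h(y) = C1 + Integral(C2*airyai(-y) + C3*airybi(-y), y)


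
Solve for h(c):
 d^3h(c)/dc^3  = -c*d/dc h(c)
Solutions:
 h(c) = C1 + Integral(C2*airyai(-c) + C3*airybi(-c), c)


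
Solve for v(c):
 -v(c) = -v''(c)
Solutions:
 v(c) = C1*exp(-c) + C2*exp(c)


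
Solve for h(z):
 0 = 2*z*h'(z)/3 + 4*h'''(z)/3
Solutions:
 h(z) = C1 + Integral(C2*airyai(-2^(2/3)*z/2) + C3*airybi(-2^(2/3)*z/2), z)


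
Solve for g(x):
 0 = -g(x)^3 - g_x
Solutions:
 g(x) = -sqrt(2)*sqrt(-1/(C1 - x))/2
 g(x) = sqrt(2)*sqrt(-1/(C1 - x))/2


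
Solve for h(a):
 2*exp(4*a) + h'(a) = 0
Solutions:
 h(a) = C1 - exp(4*a)/2


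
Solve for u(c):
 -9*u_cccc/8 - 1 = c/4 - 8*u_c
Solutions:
 u(c) = C1 + C4*exp(4*3^(1/3)*c/3) + c^2/64 + c/8 + (C2*sin(2*3^(5/6)*c/3) + C3*cos(2*3^(5/6)*c/3))*exp(-2*3^(1/3)*c/3)


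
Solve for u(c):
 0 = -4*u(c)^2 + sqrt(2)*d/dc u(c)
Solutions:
 u(c) = -1/(C1 + 2*sqrt(2)*c)


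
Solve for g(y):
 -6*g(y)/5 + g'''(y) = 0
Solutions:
 g(y) = C3*exp(5^(2/3)*6^(1/3)*y/5) + (C1*sin(2^(1/3)*3^(5/6)*5^(2/3)*y/10) + C2*cos(2^(1/3)*3^(5/6)*5^(2/3)*y/10))*exp(-5^(2/3)*6^(1/3)*y/10)


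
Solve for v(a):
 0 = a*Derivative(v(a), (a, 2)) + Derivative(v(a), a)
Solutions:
 v(a) = C1 + C2*log(a)


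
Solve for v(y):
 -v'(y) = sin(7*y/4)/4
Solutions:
 v(y) = C1 + cos(7*y/4)/7


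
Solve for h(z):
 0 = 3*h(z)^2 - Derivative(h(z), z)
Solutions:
 h(z) = -1/(C1 + 3*z)


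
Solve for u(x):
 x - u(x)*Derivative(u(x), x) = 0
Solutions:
 u(x) = -sqrt(C1 + x^2)
 u(x) = sqrt(C1 + x^2)


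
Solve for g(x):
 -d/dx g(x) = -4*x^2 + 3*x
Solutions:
 g(x) = C1 + 4*x^3/3 - 3*x^2/2


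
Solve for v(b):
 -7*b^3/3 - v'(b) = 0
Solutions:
 v(b) = C1 - 7*b^4/12


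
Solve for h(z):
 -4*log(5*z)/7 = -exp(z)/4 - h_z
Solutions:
 h(z) = C1 + 4*z*log(z)/7 + 4*z*(-1 + log(5))/7 - exp(z)/4


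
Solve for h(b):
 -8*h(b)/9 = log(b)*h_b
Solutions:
 h(b) = C1*exp(-8*li(b)/9)


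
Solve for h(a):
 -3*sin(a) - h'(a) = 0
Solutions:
 h(a) = C1 + 3*cos(a)


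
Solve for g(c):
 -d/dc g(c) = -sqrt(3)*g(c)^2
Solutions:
 g(c) = -1/(C1 + sqrt(3)*c)


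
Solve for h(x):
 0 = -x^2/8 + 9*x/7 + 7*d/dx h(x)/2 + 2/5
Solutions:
 h(x) = C1 + x^3/84 - 9*x^2/49 - 4*x/35


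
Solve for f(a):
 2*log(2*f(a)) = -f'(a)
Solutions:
 Integral(1/(log(_y) + log(2)), (_y, f(a)))/2 = C1 - a


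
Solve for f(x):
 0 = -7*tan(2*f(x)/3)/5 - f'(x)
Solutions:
 f(x) = -3*asin(C1*exp(-14*x/15))/2 + 3*pi/2
 f(x) = 3*asin(C1*exp(-14*x/15))/2


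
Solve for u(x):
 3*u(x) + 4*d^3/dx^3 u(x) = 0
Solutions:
 u(x) = C3*exp(-6^(1/3)*x/2) + (C1*sin(2^(1/3)*3^(5/6)*x/4) + C2*cos(2^(1/3)*3^(5/6)*x/4))*exp(6^(1/3)*x/4)


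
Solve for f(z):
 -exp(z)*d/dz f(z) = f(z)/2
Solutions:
 f(z) = C1*exp(exp(-z)/2)


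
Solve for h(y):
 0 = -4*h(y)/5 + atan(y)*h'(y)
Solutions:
 h(y) = C1*exp(4*Integral(1/atan(y), y)/5)


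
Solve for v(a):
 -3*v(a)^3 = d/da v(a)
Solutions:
 v(a) = -sqrt(2)*sqrt(-1/(C1 - 3*a))/2
 v(a) = sqrt(2)*sqrt(-1/(C1 - 3*a))/2


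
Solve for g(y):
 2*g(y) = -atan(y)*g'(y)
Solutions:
 g(y) = C1*exp(-2*Integral(1/atan(y), y))


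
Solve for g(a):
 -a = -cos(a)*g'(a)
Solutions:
 g(a) = C1 + Integral(a/cos(a), a)


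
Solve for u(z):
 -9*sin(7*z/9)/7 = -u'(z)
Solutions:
 u(z) = C1 - 81*cos(7*z/9)/49


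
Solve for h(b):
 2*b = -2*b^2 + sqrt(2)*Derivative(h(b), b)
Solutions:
 h(b) = C1 + sqrt(2)*b^3/3 + sqrt(2)*b^2/2


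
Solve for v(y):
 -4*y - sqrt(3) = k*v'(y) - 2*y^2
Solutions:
 v(y) = C1 + 2*y^3/(3*k) - 2*y^2/k - sqrt(3)*y/k


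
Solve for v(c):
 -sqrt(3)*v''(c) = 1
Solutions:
 v(c) = C1 + C2*c - sqrt(3)*c^2/6


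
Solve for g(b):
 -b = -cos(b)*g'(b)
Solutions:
 g(b) = C1 + Integral(b/cos(b), b)


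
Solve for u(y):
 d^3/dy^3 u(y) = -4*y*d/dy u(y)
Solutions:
 u(y) = C1 + Integral(C2*airyai(-2^(2/3)*y) + C3*airybi(-2^(2/3)*y), y)


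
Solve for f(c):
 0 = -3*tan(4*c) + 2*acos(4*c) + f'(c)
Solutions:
 f(c) = C1 - 2*c*acos(4*c) + sqrt(1 - 16*c^2)/2 - 3*log(cos(4*c))/4


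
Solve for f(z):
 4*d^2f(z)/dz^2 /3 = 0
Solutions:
 f(z) = C1 + C2*z


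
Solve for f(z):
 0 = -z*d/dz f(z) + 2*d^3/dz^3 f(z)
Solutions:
 f(z) = C1 + Integral(C2*airyai(2^(2/3)*z/2) + C3*airybi(2^(2/3)*z/2), z)


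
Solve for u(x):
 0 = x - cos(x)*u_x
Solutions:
 u(x) = C1 + Integral(x/cos(x), x)


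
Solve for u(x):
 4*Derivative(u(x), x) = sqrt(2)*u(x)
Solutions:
 u(x) = C1*exp(sqrt(2)*x/4)


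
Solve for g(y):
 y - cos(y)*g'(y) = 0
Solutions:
 g(y) = C1 + Integral(y/cos(y), y)


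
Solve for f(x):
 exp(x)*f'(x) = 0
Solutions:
 f(x) = C1


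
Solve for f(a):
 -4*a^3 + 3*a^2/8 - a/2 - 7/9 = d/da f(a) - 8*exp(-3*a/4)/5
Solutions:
 f(a) = C1 - a^4 + a^3/8 - a^2/4 - 7*a/9 - 32*exp(-3*a/4)/15


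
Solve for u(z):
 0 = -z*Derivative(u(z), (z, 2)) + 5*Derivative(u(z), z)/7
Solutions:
 u(z) = C1 + C2*z^(12/7)


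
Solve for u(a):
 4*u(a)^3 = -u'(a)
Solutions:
 u(a) = -sqrt(2)*sqrt(-1/(C1 - 4*a))/2
 u(a) = sqrt(2)*sqrt(-1/(C1 - 4*a))/2


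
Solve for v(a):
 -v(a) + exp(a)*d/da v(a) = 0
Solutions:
 v(a) = C1*exp(-exp(-a))


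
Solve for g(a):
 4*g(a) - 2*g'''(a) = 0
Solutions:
 g(a) = C3*exp(2^(1/3)*a) + (C1*sin(2^(1/3)*sqrt(3)*a/2) + C2*cos(2^(1/3)*sqrt(3)*a/2))*exp(-2^(1/3)*a/2)


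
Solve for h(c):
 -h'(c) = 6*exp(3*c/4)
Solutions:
 h(c) = C1 - 8*exp(3*c/4)


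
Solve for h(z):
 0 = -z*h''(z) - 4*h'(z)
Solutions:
 h(z) = C1 + C2/z^3


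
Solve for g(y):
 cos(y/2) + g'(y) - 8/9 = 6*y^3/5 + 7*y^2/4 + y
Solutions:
 g(y) = C1 + 3*y^4/10 + 7*y^3/12 + y^2/2 + 8*y/9 - 2*sin(y/2)


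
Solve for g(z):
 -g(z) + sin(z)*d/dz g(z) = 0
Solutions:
 g(z) = C1*sqrt(cos(z) - 1)/sqrt(cos(z) + 1)


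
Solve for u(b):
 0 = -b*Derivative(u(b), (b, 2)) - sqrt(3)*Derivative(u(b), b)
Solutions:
 u(b) = C1 + C2*b^(1 - sqrt(3))


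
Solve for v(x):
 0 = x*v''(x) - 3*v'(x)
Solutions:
 v(x) = C1 + C2*x^4


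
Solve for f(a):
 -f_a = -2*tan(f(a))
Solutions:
 f(a) = pi - asin(C1*exp(2*a))
 f(a) = asin(C1*exp(2*a))


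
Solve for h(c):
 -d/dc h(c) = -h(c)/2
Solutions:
 h(c) = C1*exp(c/2)


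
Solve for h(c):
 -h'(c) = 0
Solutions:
 h(c) = C1


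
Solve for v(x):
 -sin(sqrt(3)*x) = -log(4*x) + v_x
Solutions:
 v(x) = C1 + x*log(x) - x + 2*x*log(2) + sqrt(3)*cos(sqrt(3)*x)/3


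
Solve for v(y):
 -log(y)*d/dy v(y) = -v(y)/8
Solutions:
 v(y) = C1*exp(li(y)/8)


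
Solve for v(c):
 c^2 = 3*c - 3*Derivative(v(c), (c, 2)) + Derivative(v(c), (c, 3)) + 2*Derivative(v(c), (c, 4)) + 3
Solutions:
 v(c) = C1 + C2*c + C3*exp(-3*c/2) + C4*exp(c) - c^4/36 + 7*c^3/54 + 11*c^2/27


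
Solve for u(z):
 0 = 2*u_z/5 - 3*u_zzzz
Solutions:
 u(z) = C1 + C4*exp(15^(2/3)*2^(1/3)*z/15) + (C2*sin(2^(1/3)*3^(1/6)*5^(2/3)*z/10) + C3*cos(2^(1/3)*3^(1/6)*5^(2/3)*z/10))*exp(-15^(2/3)*2^(1/3)*z/30)


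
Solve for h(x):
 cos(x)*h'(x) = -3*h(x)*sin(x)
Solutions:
 h(x) = C1*cos(x)^3


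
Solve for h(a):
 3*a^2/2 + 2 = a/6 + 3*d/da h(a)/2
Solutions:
 h(a) = C1 + a^3/3 - a^2/18 + 4*a/3


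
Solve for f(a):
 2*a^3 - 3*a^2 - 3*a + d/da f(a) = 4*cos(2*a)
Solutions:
 f(a) = C1 - a^4/2 + a^3 + 3*a^2/2 + 2*sin(2*a)


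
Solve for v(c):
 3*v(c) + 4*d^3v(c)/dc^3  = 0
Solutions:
 v(c) = C3*exp(-6^(1/3)*c/2) + (C1*sin(2^(1/3)*3^(5/6)*c/4) + C2*cos(2^(1/3)*3^(5/6)*c/4))*exp(6^(1/3)*c/4)


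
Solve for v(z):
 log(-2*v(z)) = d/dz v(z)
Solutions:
 -Integral(1/(log(-_y) + log(2)), (_y, v(z))) = C1 - z


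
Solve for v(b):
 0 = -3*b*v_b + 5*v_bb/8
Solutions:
 v(b) = C1 + C2*erfi(2*sqrt(15)*b/5)


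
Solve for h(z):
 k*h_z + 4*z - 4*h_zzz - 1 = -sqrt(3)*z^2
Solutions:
 h(z) = C1 + C2*exp(-sqrt(k)*z/2) + C3*exp(sqrt(k)*z/2) - sqrt(3)*z^3/(3*k) - 2*z^2/k + z/k - 8*sqrt(3)*z/k^2


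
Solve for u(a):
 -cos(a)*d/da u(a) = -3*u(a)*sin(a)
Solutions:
 u(a) = C1/cos(a)^3


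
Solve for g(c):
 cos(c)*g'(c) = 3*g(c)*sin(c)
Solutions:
 g(c) = C1/cos(c)^3


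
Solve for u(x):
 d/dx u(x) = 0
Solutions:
 u(x) = C1


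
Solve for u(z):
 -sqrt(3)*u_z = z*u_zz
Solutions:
 u(z) = C1 + C2*z^(1 - sqrt(3))


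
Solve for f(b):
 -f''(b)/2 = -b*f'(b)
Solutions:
 f(b) = C1 + C2*erfi(b)


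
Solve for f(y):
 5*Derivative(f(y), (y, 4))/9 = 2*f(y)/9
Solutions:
 f(y) = C1*exp(-2^(1/4)*5^(3/4)*y/5) + C2*exp(2^(1/4)*5^(3/4)*y/5) + C3*sin(2^(1/4)*5^(3/4)*y/5) + C4*cos(2^(1/4)*5^(3/4)*y/5)


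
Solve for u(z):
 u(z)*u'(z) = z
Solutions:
 u(z) = -sqrt(C1 + z^2)
 u(z) = sqrt(C1 + z^2)


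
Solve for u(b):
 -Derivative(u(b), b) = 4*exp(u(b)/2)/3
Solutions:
 u(b) = 2*log(1/(C1 + 4*b)) + 2*log(6)


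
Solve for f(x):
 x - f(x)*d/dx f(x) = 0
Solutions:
 f(x) = -sqrt(C1 + x^2)
 f(x) = sqrt(C1 + x^2)


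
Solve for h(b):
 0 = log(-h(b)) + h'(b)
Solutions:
 -li(-h(b)) = C1 - b


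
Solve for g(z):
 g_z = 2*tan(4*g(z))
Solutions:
 g(z) = -asin(C1*exp(8*z))/4 + pi/4
 g(z) = asin(C1*exp(8*z))/4


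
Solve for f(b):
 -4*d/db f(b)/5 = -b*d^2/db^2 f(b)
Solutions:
 f(b) = C1 + C2*b^(9/5)


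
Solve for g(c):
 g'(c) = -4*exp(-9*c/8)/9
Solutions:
 g(c) = C1 + 32*exp(-9*c/8)/81


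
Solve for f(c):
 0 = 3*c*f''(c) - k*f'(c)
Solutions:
 f(c) = C1 + c^(re(k)/3 + 1)*(C2*sin(log(c)*Abs(im(k))/3) + C3*cos(log(c)*im(k)/3))


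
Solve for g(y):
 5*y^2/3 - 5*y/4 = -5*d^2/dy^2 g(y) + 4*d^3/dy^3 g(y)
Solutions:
 g(y) = C1 + C2*y + C3*exp(5*y/4) - y^4/36 - 17*y^3/360 - 17*y^2/150


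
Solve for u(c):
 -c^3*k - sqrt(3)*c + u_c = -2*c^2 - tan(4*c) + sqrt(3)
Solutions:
 u(c) = C1 + c^4*k/4 - 2*c^3/3 + sqrt(3)*c^2/2 + sqrt(3)*c + log(cos(4*c))/4


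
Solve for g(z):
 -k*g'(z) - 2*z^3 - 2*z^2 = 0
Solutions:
 g(z) = C1 - z^4/(2*k) - 2*z^3/(3*k)


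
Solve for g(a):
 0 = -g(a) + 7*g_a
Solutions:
 g(a) = C1*exp(a/7)


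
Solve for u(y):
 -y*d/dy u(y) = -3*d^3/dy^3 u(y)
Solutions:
 u(y) = C1 + Integral(C2*airyai(3^(2/3)*y/3) + C3*airybi(3^(2/3)*y/3), y)


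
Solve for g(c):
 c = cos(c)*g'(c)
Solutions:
 g(c) = C1 + Integral(c/cos(c), c)


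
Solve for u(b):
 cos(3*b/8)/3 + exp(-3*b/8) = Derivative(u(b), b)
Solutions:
 u(b) = C1 + 8*sin(3*b/8)/9 - 8*exp(-3*b/8)/3


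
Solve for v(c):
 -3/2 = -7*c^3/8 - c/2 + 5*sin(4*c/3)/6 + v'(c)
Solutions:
 v(c) = C1 + 7*c^4/32 + c^2/4 - 3*c/2 + 5*cos(4*c/3)/8


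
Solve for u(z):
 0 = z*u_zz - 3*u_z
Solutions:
 u(z) = C1 + C2*z^4


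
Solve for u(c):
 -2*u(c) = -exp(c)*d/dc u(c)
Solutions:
 u(c) = C1*exp(-2*exp(-c))


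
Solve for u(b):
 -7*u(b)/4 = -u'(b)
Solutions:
 u(b) = C1*exp(7*b/4)


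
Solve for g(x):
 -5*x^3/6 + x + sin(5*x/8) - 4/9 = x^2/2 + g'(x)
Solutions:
 g(x) = C1 - 5*x^4/24 - x^3/6 + x^2/2 - 4*x/9 - 8*cos(5*x/8)/5


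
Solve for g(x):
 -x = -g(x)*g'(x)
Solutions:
 g(x) = -sqrt(C1 + x^2)
 g(x) = sqrt(C1 + x^2)


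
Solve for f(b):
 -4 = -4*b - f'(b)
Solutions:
 f(b) = C1 - 2*b^2 + 4*b


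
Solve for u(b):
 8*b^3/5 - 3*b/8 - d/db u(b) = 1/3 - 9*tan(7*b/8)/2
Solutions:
 u(b) = C1 + 2*b^4/5 - 3*b^2/16 - b/3 - 36*log(cos(7*b/8))/7


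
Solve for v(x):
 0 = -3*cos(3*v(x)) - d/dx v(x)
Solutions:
 v(x) = -asin((C1 + exp(18*x))/(C1 - exp(18*x)))/3 + pi/3
 v(x) = asin((C1 + exp(18*x))/(C1 - exp(18*x)))/3


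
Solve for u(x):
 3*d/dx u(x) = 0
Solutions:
 u(x) = C1


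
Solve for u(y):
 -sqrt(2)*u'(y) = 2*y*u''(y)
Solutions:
 u(y) = C1 + C2*y^(1 - sqrt(2)/2)


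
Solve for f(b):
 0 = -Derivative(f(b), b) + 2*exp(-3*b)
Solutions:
 f(b) = C1 - 2*exp(-3*b)/3


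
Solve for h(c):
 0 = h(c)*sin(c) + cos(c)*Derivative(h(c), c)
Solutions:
 h(c) = C1*cos(c)


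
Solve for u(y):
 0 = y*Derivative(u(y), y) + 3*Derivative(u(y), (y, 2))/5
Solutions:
 u(y) = C1 + C2*erf(sqrt(30)*y/6)


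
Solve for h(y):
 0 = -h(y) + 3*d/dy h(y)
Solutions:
 h(y) = C1*exp(y/3)


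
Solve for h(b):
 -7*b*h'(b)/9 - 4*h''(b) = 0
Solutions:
 h(b) = C1 + C2*erf(sqrt(14)*b/12)


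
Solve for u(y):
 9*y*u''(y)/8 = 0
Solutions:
 u(y) = C1 + C2*y


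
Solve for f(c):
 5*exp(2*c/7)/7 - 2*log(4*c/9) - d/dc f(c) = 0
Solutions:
 f(c) = C1 - 2*c*log(c) + 2*c*(-2*log(2) + 1 + 2*log(3)) + 5*exp(2*c/7)/2


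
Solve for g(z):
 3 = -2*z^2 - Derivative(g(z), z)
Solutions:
 g(z) = C1 - 2*z^3/3 - 3*z


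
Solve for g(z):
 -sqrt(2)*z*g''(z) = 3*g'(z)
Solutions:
 g(z) = C1 + C2*z^(1 - 3*sqrt(2)/2)


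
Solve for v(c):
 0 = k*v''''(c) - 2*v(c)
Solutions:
 v(c) = C1*exp(-2^(1/4)*c*(1/k)^(1/4)) + C2*exp(2^(1/4)*c*(1/k)^(1/4)) + C3*exp(-2^(1/4)*I*c*(1/k)^(1/4)) + C4*exp(2^(1/4)*I*c*(1/k)^(1/4))


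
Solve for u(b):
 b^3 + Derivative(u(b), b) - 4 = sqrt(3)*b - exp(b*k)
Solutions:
 u(b) = C1 - b^4/4 + sqrt(3)*b^2/2 + 4*b - exp(b*k)/k


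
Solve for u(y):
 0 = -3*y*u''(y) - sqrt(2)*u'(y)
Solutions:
 u(y) = C1 + C2*y^(1 - sqrt(2)/3)


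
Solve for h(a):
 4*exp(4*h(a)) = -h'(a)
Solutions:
 h(a) = log(-I*(1/(C1 + 16*a))^(1/4))
 h(a) = log(I*(1/(C1 + 16*a))^(1/4))
 h(a) = log(-(1/(C1 + 16*a))^(1/4))
 h(a) = log(1/(C1 + 16*a))/4


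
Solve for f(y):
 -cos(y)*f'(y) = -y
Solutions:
 f(y) = C1 + Integral(y/cos(y), y)


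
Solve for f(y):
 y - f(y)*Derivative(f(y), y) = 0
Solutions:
 f(y) = -sqrt(C1 + y^2)
 f(y) = sqrt(C1 + y^2)


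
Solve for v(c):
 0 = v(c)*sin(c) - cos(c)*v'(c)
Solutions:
 v(c) = C1/cos(c)


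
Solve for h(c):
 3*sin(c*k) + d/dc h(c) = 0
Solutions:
 h(c) = C1 + 3*cos(c*k)/k


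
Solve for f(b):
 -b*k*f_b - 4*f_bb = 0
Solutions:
 f(b) = Piecewise((-sqrt(2)*sqrt(pi)*C1*erf(sqrt(2)*b*sqrt(k)/4)/sqrt(k) - C2, (k > 0) | (k < 0)), (-C1*b - C2, True))


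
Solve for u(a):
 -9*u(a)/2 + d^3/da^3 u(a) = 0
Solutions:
 u(a) = C3*exp(6^(2/3)*a/2) + (C1*sin(3*2^(2/3)*3^(1/6)*a/4) + C2*cos(3*2^(2/3)*3^(1/6)*a/4))*exp(-6^(2/3)*a/4)


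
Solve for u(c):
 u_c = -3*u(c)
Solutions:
 u(c) = C1*exp(-3*c)


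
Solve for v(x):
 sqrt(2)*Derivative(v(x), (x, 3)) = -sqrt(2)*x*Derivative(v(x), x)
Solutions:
 v(x) = C1 + Integral(C2*airyai(-x) + C3*airybi(-x), x)


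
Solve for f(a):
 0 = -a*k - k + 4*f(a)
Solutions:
 f(a) = k*(a + 1)/4


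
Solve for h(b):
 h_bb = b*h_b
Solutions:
 h(b) = C1 + C2*erfi(sqrt(2)*b/2)


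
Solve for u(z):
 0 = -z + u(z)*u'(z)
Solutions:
 u(z) = -sqrt(C1 + z^2)
 u(z) = sqrt(C1 + z^2)


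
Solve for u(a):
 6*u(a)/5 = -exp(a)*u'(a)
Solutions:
 u(a) = C1*exp(6*exp(-a)/5)


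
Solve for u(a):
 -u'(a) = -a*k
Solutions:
 u(a) = C1 + a^2*k/2


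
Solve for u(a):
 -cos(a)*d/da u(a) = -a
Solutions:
 u(a) = C1 + Integral(a/cos(a), a)


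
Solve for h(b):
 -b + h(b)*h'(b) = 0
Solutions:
 h(b) = -sqrt(C1 + b^2)
 h(b) = sqrt(C1 + b^2)


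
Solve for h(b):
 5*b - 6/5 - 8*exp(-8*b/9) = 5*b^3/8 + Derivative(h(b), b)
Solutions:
 h(b) = C1 - 5*b^4/32 + 5*b^2/2 - 6*b/5 + 9*exp(-8*b/9)


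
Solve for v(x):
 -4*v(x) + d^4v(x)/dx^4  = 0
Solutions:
 v(x) = C1*exp(-sqrt(2)*x) + C2*exp(sqrt(2)*x) + C3*sin(sqrt(2)*x) + C4*cos(sqrt(2)*x)


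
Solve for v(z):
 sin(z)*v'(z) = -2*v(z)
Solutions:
 v(z) = C1*(cos(z) + 1)/(cos(z) - 1)


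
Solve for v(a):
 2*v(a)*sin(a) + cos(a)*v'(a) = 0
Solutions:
 v(a) = C1*cos(a)^2


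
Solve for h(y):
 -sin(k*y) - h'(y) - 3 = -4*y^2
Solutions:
 h(y) = C1 + 4*y^3/3 - 3*y + cos(k*y)/k


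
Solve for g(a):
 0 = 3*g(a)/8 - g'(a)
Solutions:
 g(a) = C1*exp(3*a/8)


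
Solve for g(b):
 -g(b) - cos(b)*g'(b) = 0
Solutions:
 g(b) = C1*sqrt(sin(b) - 1)/sqrt(sin(b) + 1)


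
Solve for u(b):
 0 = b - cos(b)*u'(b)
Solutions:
 u(b) = C1 + Integral(b/cos(b), b)


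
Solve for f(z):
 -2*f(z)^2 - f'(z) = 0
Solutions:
 f(z) = 1/(C1 + 2*z)


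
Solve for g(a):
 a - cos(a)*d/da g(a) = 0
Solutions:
 g(a) = C1 + Integral(a/cos(a), a)


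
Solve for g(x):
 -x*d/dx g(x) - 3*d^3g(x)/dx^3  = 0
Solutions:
 g(x) = C1 + Integral(C2*airyai(-3^(2/3)*x/3) + C3*airybi(-3^(2/3)*x/3), x)


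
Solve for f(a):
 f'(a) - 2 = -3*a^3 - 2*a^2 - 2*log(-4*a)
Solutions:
 f(a) = C1 - 3*a^4/4 - 2*a^3/3 - 2*a*log(-a) + 4*a*(1 - log(2))


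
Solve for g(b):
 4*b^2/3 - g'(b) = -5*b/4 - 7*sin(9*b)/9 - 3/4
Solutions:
 g(b) = C1 + 4*b^3/9 + 5*b^2/8 + 3*b/4 - 7*cos(9*b)/81


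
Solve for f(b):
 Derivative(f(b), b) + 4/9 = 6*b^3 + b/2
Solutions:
 f(b) = C1 + 3*b^4/2 + b^2/4 - 4*b/9


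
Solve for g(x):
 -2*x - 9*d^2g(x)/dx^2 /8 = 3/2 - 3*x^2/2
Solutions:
 g(x) = C1 + C2*x + x^4/9 - 8*x^3/27 - 2*x^2/3


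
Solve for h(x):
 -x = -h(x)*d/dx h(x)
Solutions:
 h(x) = -sqrt(C1 + x^2)
 h(x) = sqrt(C1 + x^2)


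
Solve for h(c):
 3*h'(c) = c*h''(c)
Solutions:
 h(c) = C1 + C2*c^4


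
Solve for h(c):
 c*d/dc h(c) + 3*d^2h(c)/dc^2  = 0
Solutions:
 h(c) = C1 + C2*erf(sqrt(6)*c/6)


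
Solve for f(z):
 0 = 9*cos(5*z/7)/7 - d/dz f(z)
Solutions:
 f(z) = C1 + 9*sin(5*z/7)/5


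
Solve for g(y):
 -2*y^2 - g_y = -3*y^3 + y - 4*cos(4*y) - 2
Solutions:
 g(y) = C1 + 3*y^4/4 - 2*y^3/3 - y^2/2 + 2*y + sin(4*y)


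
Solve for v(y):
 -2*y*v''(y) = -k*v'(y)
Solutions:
 v(y) = C1 + y^(re(k)/2 + 1)*(C2*sin(log(y)*Abs(im(k))/2) + C3*cos(log(y)*im(k)/2))


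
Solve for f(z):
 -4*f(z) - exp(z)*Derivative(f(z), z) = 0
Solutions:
 f(z) = C1*exp(4*exp(-z))


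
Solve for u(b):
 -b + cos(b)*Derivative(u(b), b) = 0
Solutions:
 u(b) = C1 + Integral(b/cos(b), b)


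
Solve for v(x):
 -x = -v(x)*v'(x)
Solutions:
 v(x) = -sqrt(C1 + x^2)
 v(x) = sqrt(C1 + x^2)


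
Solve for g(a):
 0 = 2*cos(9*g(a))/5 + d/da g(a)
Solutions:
 2*a/5 - log(sin(9*g(a)) - 1)/18 + log(sin(9*g(a)) + 1)/18 = C1


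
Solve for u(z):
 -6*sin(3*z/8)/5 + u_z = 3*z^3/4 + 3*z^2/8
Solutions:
 u(z) = C1 + 3*z^4/16 + z^3/8 - 16*cos(3*z/8)/5


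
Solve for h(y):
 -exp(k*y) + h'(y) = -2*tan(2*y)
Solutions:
 h(y) = C1 + Piecewise((exp(k*y)/k, Ne(k, 0)), (y, True)) + log(cos(2*y))


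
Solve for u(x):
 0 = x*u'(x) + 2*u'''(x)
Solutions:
 u(x) = C1 + Integral(C2*airyai(-2^(2/3)*x/2) + C3*airybi(-2^(2/3)*x/2), x)


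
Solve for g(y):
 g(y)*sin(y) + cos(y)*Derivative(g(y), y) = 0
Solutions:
 g(y) = C1*cos(y)


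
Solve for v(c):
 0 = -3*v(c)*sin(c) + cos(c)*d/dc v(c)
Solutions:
 v(c) = C1/cos(c)^3


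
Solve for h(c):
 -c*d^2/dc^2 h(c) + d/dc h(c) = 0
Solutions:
 h(c) = C1 + C2*c^2


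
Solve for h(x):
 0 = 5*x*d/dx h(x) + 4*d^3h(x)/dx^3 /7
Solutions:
 h(x) = C1 + Integral(C2*airyai(-70^(1/3)*x/2) + C3*airybi(-70^(1/3)*x/2), x)


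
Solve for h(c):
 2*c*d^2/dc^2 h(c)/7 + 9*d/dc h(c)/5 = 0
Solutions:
 h(c) = C1 + C2/c^(53/10)


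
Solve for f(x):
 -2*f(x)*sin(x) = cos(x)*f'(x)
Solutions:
 f(x) = C1*cos(x)^2


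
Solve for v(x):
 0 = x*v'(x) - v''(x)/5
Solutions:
 v(x) = C1 + C2*erfi(sqrt(10)*x/2)


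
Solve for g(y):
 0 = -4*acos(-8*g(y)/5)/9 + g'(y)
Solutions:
 Integral(1/acos(-8*_y/5), (_y, g(y))) = C1 + 4*y/9


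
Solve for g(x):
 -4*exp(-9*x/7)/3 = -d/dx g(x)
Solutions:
 g(x) = C1 - 28*exp(-9*x/7)/27


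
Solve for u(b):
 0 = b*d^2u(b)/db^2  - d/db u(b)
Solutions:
 u(b) = C1 + C2*b^2


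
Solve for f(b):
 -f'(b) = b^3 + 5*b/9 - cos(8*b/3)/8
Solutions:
 f(b) = C1 - b^4/4 - 5*b^2/18 + 3*sin(8*b/3)/64


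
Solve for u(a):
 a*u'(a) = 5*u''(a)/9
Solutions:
 u(a) = C1 + C2*erfi(3*sqrt(10)*a/10)


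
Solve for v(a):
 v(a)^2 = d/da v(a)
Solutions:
 v(a) = -1/(C1 + a)


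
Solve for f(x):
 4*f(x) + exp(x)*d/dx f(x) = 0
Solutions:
 f(x) = C1*exp(4*exp(-x))


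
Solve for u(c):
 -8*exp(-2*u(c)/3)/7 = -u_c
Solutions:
 u(c) = 3*log(-sqrt(C1 + 8*c)) - 3*log(21) + 3*log(42)/2
 u(c) = 3*log(C1 + 8*c)/2 - 3*log(21) + 3*log(42)/2


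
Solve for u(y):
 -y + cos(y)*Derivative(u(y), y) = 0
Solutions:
 u(y) = C1 + Integral(y/cos(y), y)


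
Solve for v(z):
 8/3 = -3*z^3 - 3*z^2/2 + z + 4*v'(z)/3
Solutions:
 v(z) = C1 + 9*z^4/16 + 3*z^3/8 - 3*z^2/8 + 2*z


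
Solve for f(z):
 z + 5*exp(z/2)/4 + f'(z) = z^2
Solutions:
 f(z) = C1 + z^3/3 - z^2/2 - 5*exp(z/2)/2


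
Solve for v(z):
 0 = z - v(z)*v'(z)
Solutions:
 v(z) = -sqrt(C1 + z^2)
 v(z) = sqrt(C1 + z^2)


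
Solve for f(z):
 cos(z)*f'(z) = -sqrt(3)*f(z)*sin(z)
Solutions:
 f(z) = C1*cos(z)^(sqrt(3))


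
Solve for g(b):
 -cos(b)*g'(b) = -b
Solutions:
 g(b) = C1 + Integral(b/cos(b), b)


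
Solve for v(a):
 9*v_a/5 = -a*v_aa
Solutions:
 v(a) = C1 + C2/a^(4/5)


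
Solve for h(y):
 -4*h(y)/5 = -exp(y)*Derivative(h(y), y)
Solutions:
 h(y) = C1*exp(-4*exp(-y)/5)


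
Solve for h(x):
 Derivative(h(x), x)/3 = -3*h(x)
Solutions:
 h(x) = C1*exp(-9*x)


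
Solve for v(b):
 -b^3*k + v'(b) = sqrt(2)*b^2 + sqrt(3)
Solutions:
 v(b) = C1 + b^4*k/4 + sqrt(2)*b^3/3 + sqrt(3)*b


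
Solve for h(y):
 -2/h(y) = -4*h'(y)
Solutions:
 h(y) = -sqrt(C1 + y)
 h(y) = sqrt(C1 + y)


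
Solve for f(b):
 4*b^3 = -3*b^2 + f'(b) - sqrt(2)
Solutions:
 f(b) = C1 + b^4 + b^3 + sqrt(2)*b


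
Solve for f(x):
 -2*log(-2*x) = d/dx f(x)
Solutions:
 f(x) = C1 - 2*x*log(-x) + 2*x*(1 - log(2))


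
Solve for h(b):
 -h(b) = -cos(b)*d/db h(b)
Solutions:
 h(b) = C1*sqrt(sin(b) + 1)/sqrt(sin(b) - 1)


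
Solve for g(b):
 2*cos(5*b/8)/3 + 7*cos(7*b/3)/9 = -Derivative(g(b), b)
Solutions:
 g(b) = C1 - 16*sin(5*b/8)/15 - sin(7*b/3)/3


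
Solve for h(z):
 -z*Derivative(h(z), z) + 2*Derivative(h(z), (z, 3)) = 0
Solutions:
 h(z) = C1 + Integral(C2*airyai(2^(2/3)*z/2) + C3*airybi(2^(2/3)*z/2), z)


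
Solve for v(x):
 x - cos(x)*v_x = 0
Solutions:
 v(x) = C1 + Integral(x/cos(x), x)


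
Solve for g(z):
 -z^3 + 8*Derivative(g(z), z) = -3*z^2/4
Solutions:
 g(z) = C1 + z^4/32 - z^3/32


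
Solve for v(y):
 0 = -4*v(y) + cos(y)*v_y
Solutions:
 v(y) = C1*(sin(y)^2 + 2*sin(y) + 1)/(sin(y)^2 - 2*sin(y) + 1)


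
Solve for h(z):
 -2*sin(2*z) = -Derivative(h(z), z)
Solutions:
 h(z) = C1 - cos(2*z)


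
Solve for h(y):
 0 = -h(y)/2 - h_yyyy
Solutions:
 h(y) = (C1*sin(2^(1/4)*y/2) + C2*cos(2^(1/4)*y/2))*exp(-2^(1/4)*y/2) + (C3*sin(2^(1/4)*y/2) + C4*cos(2^(1/4)*y/2))*exp(2^(1/4)*y/2)


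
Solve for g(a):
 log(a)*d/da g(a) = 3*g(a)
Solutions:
 g(a) = C1*exp(3*li(a))


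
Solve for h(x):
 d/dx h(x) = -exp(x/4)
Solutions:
 h(x) = C1 - 4*exp(x/4)


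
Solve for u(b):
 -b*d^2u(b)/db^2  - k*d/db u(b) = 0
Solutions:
 u(b) = C1 + b^(1 - re(k))*(C2*sin(log(b)*Abs(im(k))) + C3*cos(log(b)*im(k)))


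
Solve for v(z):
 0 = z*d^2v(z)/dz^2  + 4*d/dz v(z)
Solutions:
 v(z) = C1 + C2/z^3


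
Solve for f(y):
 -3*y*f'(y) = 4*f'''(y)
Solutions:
 f(y) = C1 + Integral(C2*airyai(-6^(1/3)*y/2) + C3*airybi(-6^(1/3)*y/2), y)


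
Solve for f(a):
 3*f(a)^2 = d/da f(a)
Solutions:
 f(a) = -1/(C1 + 3*a)


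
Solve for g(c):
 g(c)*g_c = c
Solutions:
 g(c) = -sqrt(C1 + c^2)
 g(c) = sqrt(C1 + c^2)
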